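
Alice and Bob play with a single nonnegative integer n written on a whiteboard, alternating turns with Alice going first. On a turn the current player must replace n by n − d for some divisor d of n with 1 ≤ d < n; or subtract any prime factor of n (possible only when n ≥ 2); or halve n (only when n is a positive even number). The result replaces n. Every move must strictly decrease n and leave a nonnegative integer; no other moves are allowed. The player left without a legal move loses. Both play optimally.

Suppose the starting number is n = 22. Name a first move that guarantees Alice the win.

Classify positions by backward induction: terminal positions (no move available) are L. From any other position, the mover wins iff some move reaches an L.
n=0: no move → L
n=1: no move → L
n=2: →0(L), so W
n=3: →0(L), so W
n=4: →2(W), 3(W) — all W, so L
n=5: →0(L), so W
n=6: →4(L), so W
n=7: →0(L), so W
n=8: →4(L), so W
n=9: →6(W), 8(W) — all W, so L
n=10: →9(L), so W
n=11: →0(L), so W
n=12: →9(L), so W
n=13: →0(L), so W
n=14: →7(W), 12(W), 13(W) — all W, so L
n=15: →14(L), so W
n=16: →14(L), so W
n=17: →0(L), so W
n=18: →9(L), so W
n=19: →0(L), so W
n=20: →10(W), 15(W), 16(W), 18(W), 19(W) — all W, so L
n=21: →14(L), so W
n=22: →20(L), so W
From 22, the L positions reachable in one move are: 20.

Move to 20.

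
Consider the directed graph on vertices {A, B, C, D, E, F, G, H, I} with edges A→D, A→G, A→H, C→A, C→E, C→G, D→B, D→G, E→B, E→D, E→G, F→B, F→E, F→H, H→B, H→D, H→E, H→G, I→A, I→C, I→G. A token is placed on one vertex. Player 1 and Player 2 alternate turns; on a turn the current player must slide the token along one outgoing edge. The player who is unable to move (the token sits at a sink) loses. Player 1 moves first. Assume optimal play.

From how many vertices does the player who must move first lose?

Build the W/L table. Terminal = L. A non-terminal position is W if it has a move to some L; otherwise it is L.
Every edge goes from a vertex to one that appears earlier in the order G, B, D, E, H, F, A, C, I, so processing vertices in that order labels each vertex after all of its successors.
G: no outgoing edge → L
B: no outgoing edge → L
D: →B(L), so W
E: →B(L), so W
H: →B(L), so W
F: →B(L), so W
A: →G(L), so W
C: →G(L), so W
I: →G(L), so W
The L vertices are B, G; that is 2 in all.

2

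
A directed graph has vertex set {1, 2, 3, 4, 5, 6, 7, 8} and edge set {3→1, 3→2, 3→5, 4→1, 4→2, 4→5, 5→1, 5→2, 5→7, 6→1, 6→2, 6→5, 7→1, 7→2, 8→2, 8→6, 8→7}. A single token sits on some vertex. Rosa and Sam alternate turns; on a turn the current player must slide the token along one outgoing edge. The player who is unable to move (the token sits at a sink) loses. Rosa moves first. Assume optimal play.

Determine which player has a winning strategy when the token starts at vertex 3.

Rosa wins.

Positions with no move are L. A position that does have a move is losing for the player to move precisely when every available move leads to a winning position for the opponent. Fill in the labels:
Every edge goes from a vertex to one that appears earlier in the order 2, 1, 7, 5, 4, 6, 3, 8, so processing vertices in that order labels each vertex after all of its successors.
2: no outgoing edge → L
1: no outgoing edge → L
7: can move to 1, which is L ⇒ W
5: can move to 1, which is L ⇒ W
4: can move to 1, which is L ⇒ W
6: can move to 1, which is L ⇒ W
3: can move to 1, which is L ⇒ W
8: can move to 2, which is L ⇒ W
From 3 Rosa can move to 1, reaching an L position.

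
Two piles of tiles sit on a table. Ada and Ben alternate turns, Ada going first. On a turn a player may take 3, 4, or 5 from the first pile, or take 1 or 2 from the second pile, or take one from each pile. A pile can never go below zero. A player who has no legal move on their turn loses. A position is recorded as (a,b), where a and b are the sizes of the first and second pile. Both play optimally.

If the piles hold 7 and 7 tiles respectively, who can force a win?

Ada wins.

Compute win/loss labels from the base case upward. A position with no move is L. Any other position is W if it can reach an L in one move, else L.
No move ever increases a pile, so every position that can arise here has a ≤ 7 and b ≤ 7; it is enough to label the cells with 0 ≤ a ≤ 7 and 0 ≤ b ≤ 7.
Every move lowers a or b (never raises either), so fill the grid row by row in increasing a, and left to right within a row: each cell's successors are then already labelled.
      b=0  b=1  b=2  b=3  b=4  b=5  b=6  b=7
a=0:    L    W    W    L    W    W    L    W
a=1:    L    W    W    L    W    W    L    W
a=2:    L    W    W    L    W    W    L    W
a=3:    W    W    L    W    W    L    W    W
a=4:    W    L    W    W    L    W    W    L
a=5:    W    L    W    W    L    W    W    L
a=6:    W    L    W    W    L    W    W    L
a=7:    W    W    W    W    W    W    W    W
Cells with no legal move (terminal, hence L): (0,0), (1,0), (2,0).
The remaining L cells, each justified by listing all of its moves:
(0,3): moves to (0,2)(W), (0,1)(W); every one is W ⇒ L
(0,6): moves to (0,5)(W), (0,4)(W); every one is W ⇒ L
(1,3): moves to (1,2)(W), (1,1)(W), (0,2)(W); every one is W ⇒ L
(1,6): moves to (1,5)(W), (1,4)(W), (0,5)(W); every one is W ⇒ L
(2,3): moves to (2,2)(W), (2,1)(W), (1,2)(W); every one is W ⇒ L
(2,6): moves to (2,5)(W), (2,4)(W), (1,5)(W); every one is W ⇒ L
(3,2): moves to (0,2)(W), (3,1)(W), (3,0)(W), (2,1)(W); every one is W ⇒ L
(3,5): moves to (0,5)(W), (3,4)(W), (3,3)(W), (2,4)(W); every one is W ⇒ L
(4,1): moves to (1,1)(W), (0,1)(W), (4,0)(W), (3,0)(W); every one is W ⇒ L
(4,4): moves to (1,4)(W), (0,4)(W), (4,3)(W), (4,2)(W), (3,3)(W); every one is W ⇒ L
(4,7): moves to (1,7)(W), (0,7)(W), (4,6)(W), (4,5)(W), (3,6)(W); every one is W ⇒ L
(5,1): moves to (2,1)(W), (1,1)(W), (0,1)(W), (5,0)(W), (4,0)(W); every one is W ⇒ L
(5,4): moves to (2,4)(W), (1,4)(W), (0,4)(W), (5,3)(W), (5,2)(W), (4,3)(W); every one is W ⇒ L
(5,7): moves to (2,7)(W), (1,7)(W), (0,7)(W), (5,6)(W), (5,5)(W), (4,6)(W); every one is W ⇒ L
(6,1): moves to (3,1)(W), (2,1)(W), (1,1)(W), (6,0)(W), (5,0)(W); every one is W ⇒ L
(6,4): moves to (3,4)(W), (2,4)(W), (1,4)(W), (6,3)(W), (6,2)(W), (5,3)(W); every one is W ⇒ L
(6,7): moves to (3,7)(W), (2,7)(W), (1,7)(W), (6,6)(W), (6,5)(W), (5,6)(W); every one is W ⇒ L
Every other cell has at least one move into one of the L cells above, so it is W.
The starting position (7,7) is W: Ada should move to (4,7), handing over an L position.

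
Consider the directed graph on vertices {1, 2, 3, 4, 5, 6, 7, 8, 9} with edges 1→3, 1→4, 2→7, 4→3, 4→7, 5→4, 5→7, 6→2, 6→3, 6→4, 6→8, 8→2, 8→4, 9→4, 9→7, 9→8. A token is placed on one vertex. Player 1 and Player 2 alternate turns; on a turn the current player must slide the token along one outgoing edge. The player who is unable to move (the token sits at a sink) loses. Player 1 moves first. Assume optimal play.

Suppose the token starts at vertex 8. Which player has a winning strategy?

Player 2 wins.

Positions with no move are L. A position that does have a move is losing for the player to move precisely when every available move leads to a winning position for the opponent. Fill in the labels:
Every edge goes from a vertex to one that appears earlier in the order 7, 3, 4, 2, 5, 1, 8, 9, 6, so processing vertices in that order labels each vertex after all of its successors.
7: no outgoing edge → L
3: no outgoing edge → L
4: W (go to 3, an L position)
2: W (go to 7, an L position)
5: W (go to 7, an L position)
1: W (go to 3, an L position)
8: L (options 2(W), 4(W) are all W)
9: W (go to 8, an L position)
6: W (go to 8, an L position)
Every move from 8 reaches a W position, so the mover loses.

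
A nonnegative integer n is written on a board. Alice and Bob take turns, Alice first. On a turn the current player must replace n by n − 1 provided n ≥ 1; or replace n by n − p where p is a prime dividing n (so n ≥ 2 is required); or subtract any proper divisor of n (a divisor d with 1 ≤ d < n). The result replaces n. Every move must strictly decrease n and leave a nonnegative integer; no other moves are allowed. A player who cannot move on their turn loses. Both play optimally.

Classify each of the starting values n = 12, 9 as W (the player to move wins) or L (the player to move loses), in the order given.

Work bottom-up. With no move the player to move loses. Otherwise the position is W if at least one move leads to an L position for the opponent, and L if every move leads to a W.
n=0: no move → L
n=1: can move to 0, which is L ⇒ W
n=2: can move to 0, which is L ⇒ W
n=3: can move to 0, which is L ⇒ W
n=4: moves to 2(W), 3(W); every one is W ⇒ L
n=5: can move to 0, which is L ⇒ W
n=6: can move to 4, which is L ⇒ W
n=7: can move to 0, which is L ⇒ W
n=8: can move to 4, which is L ⇒ W
n=9: moves to 6(W), 8(W); every one is W ⇒ L
n=10: can move to 9, which is L ⇒ W
n=11: can move to 0, which is L ⇒ W
n=12: can move to 9, which is L ⇒ W

12: W, 9: L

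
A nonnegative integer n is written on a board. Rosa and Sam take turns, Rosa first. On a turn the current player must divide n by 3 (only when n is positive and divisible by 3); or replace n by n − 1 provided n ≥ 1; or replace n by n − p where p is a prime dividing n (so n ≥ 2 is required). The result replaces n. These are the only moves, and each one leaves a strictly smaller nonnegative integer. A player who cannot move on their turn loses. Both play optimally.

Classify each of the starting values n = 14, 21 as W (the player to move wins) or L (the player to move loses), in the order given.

14: L, 21: W

Work bottom-up. With no move the player to move loses. Otherwise the position is W if at least one move leads to an L position for the opponent, and L if every move leads to a W.
n=0: no move → L
n=1: →0(L), so W
n=2: →0(L), so W
n=3: →0(L), so W
n=4: →2(W), 3(W) — all W, so L
n=5: →0(L), so W
n=6: →4(L), so W
n=7: →0(L), so W
n=8: →6(W), 7(W) — all W, so L
n=9: →8(L), so W
n=10: →8(L), so W
n=11: →0(L), so W
n=12: →4(L), so W
n=13: →0(L), so W
n=14: →7(W), 12(W), 13(W) — all W, so L
n=15: →14(L), so W
n=16: →14(L), so W
n=17: →0(L), so W
n=18: →6(W), 15(W), 16(W), 17(W) — all W, so L
n=19: →0(L), so W
n=20: →18(L), so W
n=21: →14(L), so W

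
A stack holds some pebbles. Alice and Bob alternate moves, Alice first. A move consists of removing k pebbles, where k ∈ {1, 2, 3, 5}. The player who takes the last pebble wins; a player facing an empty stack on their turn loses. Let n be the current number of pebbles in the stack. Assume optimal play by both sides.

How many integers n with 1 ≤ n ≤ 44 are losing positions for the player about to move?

11

Classify positions by backward induction: terminal positions (no move available) are L. From any other position, the mover wins iff some move reaches an L.
n=0: no move → L
n=1: W (go to 0, an L position)
n=2: W (go to 0, an L position)
n=3: W (go to 0, an L position)
n=4: L (options 3(W), 2(W), 1(W) are all W)
n=5: W (go to 4, an L position)
n=6: W (go to 4, an L position)
n=7: W (go to 4, an L position)
n=8: L (options 7(W), 6(W), 5(W), 3(W) are all W)
n=9: W (go to 8, an L position)
n=10: W (go to 8, an L position)
n=11: W (go to 8, an L position)
n=12: L (options 11(W), 10(W), 9(W), 7(W) are all W)
n=13: W (go to 12, an L position)
n=14: W (go to 12, an L position)
n=15: W (go to 12, an L position)
n=16: L (options 15(W), 14(W), 13(W), 11(W) are all W)
n=17: W (go to 16, an L position)
n=18: W (go to 16, an L position)
n=19: W (go to 16, an L position)
n=20: L (options 19(W), 18(W), 17(W), 15(W) are all W)
n=21: W (go to 20, an L position)
n=22: W (go to 20, an L position)
n=23: W (go to 20, an L position)
n=24: L (options 23(W), 22(W), 21(W), 19(W) are all W)
n=25: W (go to 24, an L position)
n=26: W (go to 24, an L position)
n=27: W (go to 24, an L position)
n=28: L (options 27(W), 26(W), 25(W), 23(W) are all W)
n=29: W (go to 28, an L position)
n=30: W (go to 28, an L position)
n=31: W (go to 28, an L position)
n=32: L (options 31(W), 30(W), 29(W), 27(W) are all W)
n=33: W (go to 32, an L position)
n=34: W (go to 32, an L position)
n=35: W (go to 32, an L position)
n=36: L (options 35(W), 34(W), 33(W), 31(W) are all W)
n=37: W (go to 36, an L position)
n=38: W (go to 36, an L position)
n=39: W (go to 36, an L position)
n=40: L (options 39(W), 38(W), 37(W), 35(W) are all W)
n=41: W (go to 40, an L position)
n=42: W (go to 40, an L position)
n=43: W (go to 40, an L position)
n=44: L (options 43(W), 42(W), 41(W), 39(W) are all W)
L entries with 1 ≤ n ≤ 44 (n=0 is outside the asked range and is not counted): n = 4, 8, 12, 16, 20, 24, 28, 32, 36, 40, 44; that makes 11.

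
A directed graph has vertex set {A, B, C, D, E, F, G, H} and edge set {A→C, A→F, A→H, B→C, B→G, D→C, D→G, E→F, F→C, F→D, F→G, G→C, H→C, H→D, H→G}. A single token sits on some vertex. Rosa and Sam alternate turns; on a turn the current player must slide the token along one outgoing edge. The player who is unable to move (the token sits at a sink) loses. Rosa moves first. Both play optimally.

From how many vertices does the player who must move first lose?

2

Use the standard recursion: the mover loses at a terminal position; elsewhere, the mover wins exactly when some move hands the opponent an L position.
Every edge goes from a vertex to one that appears earlier in the order C, G, D, H, B, F, A, E, so processing vertices in that order labels each vertex after all of its successors.
C: no outgoing edge → L
G: can move to C, which is L ⇒ W
D: can move to C, which is L ⇒ W
H: can move to C, which is L ⇒ W
B: can move to C, which is L ⇒ W
F: can move to C, which is L ⇒ W
A: can move to C, which is L ⇒ W
E: the only move is to F(W), a W ⇒ L
The L vertices are C, E; that is 2 in all.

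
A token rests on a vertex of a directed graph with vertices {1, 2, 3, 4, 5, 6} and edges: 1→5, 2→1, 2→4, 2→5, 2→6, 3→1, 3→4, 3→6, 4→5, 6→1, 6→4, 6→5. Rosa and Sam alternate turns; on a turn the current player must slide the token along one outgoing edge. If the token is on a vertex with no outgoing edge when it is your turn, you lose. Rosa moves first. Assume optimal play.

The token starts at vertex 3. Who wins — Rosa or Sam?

Classify positions by backward induction: terminal positions (no move available) are L. From any other position, the mover wins iff some move reaches an L.
Every edge goes from a vertex to one that appears earlier in the order 5, 4, 1, 6, 3, 2, so processing vertices in that order labels each vertex after all of its successors.
5: no outgoing edge → L
4: →5(L), so W
1: →5(L), so W
6: →5(L), so W
3: →6(W), 1(W), 4(W) — all W, so L
2: →5(L), so W
Every move from 3 reaches a W position, so the mover loses.

Sam wins.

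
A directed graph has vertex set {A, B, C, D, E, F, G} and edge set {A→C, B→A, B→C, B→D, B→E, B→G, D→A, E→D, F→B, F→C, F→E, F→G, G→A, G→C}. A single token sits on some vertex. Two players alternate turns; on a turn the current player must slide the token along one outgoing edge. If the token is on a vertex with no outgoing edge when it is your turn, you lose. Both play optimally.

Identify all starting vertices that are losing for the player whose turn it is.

C, D

Build the W/L table. Terminal = L. A non-terminal position is W if it has a move to some L; otherwise it is L.
Every edge goes from a vertex to one that appears earlier in the order C, A, G, D, E, B, F, so processing vertices in that order labels each vertex after all of its successors.
C: no outgoing edge → L
A: can move to C, which is L ⇒ W
G: can move to C, which is L ⇒ W
D: the only move is to A(W), a W ⇒ L
E: can move to D, which is L ⇒ W
B: can move to D, which is L ⇒ W
F: can move to C, which is L ⇒ W
The losing starting vertices are exactly the entries labelled L in this table (2 of them).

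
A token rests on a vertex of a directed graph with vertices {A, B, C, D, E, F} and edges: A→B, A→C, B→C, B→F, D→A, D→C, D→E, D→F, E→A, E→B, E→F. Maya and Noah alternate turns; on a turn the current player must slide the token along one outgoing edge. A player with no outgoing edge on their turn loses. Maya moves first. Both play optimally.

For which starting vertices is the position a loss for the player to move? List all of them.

C, F

Label each position W (a win for the player to move) or L (a loss). A position with no legal move is L; any other position is W exactly when some move reaches an L, and L when every move reaches a W.
Every edge goes from a vertex to one that appears earlier in the order C, F, B, A, E, D, so processing vertices in that order labels each vertex after all of its successors.
C: no outgoing edge → L
F: no outgoing edge → L
B: →F(L), so W
A: →C(L), so W
E: →F(L), so W
D: →F(L), so W
The losing starting vertices are exactly the entries labelled L in this table (2 of them).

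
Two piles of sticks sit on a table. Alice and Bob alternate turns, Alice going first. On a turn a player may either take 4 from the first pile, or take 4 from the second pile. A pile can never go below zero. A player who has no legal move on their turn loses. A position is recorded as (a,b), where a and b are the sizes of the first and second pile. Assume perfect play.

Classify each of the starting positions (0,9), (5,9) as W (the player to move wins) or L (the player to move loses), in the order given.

(0,9): L, (5,9): W

Build the W/L table. Terminal = L. A non-terminal position is W if it has a move to some L; otherwise it is L.
No move ever increases a pile, so every position that can arise here has a ≤ 5 and b ≤ 9; it is enough to label the cells with 0 ≤ a ≤ 5 and 0 ≤ b ≤ 9.
Every move lowers a or b (never raises either), so fill the grid row by row in increasing a, and left to right within a row: each cell's successors are then already labelled.
      b=0  b=1  b=2  b=3  b=4  b=5  b=6  b=7  b=8  b=9
a=0:    L    L    L    L    W    W    W    W    L    L
a=1:    L    L    L    L    W    W    W    W    L    L
a=2:    L    L    L    L    W    W    W    W    L    L
a=3:    L    L    L    L    W    W    W    W    L    L
a=4:    W    W    W    W    L    L    L    L    W    W
a=5:    W    W    W    W    L    L    L    L    W    W
Cells with no legal move (terminal, hence L): (0,0), (0,1), (0,2), (0,3), (1,0), (1,1), (1,2), (1,3), (2,0), (2,1), (2,2), (2,3), (3,0), (3,1), (3,2), (3,3).
The remaining L cells, each justified by listing all of its moves:
(0,8): only reaches (0,4)(W), which is W → L
(0,9): only reaches (0,5)(W), which is W → L
(1,8): only reaches (1,4)(W), which is W → L
(1,9): only reaches (1,5)(W), which is W → L
(2,8): only reaches (2,4)(W), which is W → L
(2,9): only reaches (2,5)(W), which is W → L
(3,8): only reaches (3,4)(W), which is W → L
(3,9): only reaches (3,5)(W), which is W → L
(4,4): only reaches (0,4)(W), (4,0)(W), all W → L
(4,5): only reaches (0,5)(W), (4,1)(W), all W → L
(4,6): only reaches (0,6)(W), (4,2)(W), all W → L
(4,7): only reaches (0,7)(W), (4,3)(W), all W → L
(5,4): only reaches (1,4)(W), (5,0)(W), all W → L
(5,5): only reaches (1,5)(W), (5,1)(W), all W → L
(5,6): only reaches (1,6)(W), (5,2)(W), all W → L
(5,7): only reaches (1,7)(W), (5,3)(W), all W → L
Every other cell has at least one move into one of the L cells above, so it is W.
(0,9): one of the L cells justified above, so L
(5,9): the move to (1,9) reaches an L cell, so W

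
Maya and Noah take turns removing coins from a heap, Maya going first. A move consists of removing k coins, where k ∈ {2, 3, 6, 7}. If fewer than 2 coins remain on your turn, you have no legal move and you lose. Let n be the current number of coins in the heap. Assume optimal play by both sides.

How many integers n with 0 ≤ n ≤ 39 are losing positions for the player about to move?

Compute win/loss labels from the base case upward. A position with no move is L. Any other position is W if it can reach an L in one move, else L.
n=0: no move → L
n=1: no move → L
n=2: can move to 0, which is L ⇒ W
n=3: can move to 1, which is L ⇒ W
n=4: can move to 1, which is L ⇒ W
n=5: moves to 3(W), 2(W); every one is W ⇒ L
n=6: can move to 0, which is L ⇒ W
n=7: can move to 5, which is L ⇒ W
n=8: can move to 5, which is L ⇒ W
n=9: moves to 7(W), 6(W), 3(W), 2(W); every one is W ⇒ L
n=10: moves to 8(W), 7(W), 4(W), 3(W); every one is W ⇒ L
n=11: can move to 9, which is L ⇒ W
n=12: can move to 10, which is L ⇒ W
n=13: can move to 10, which is L ⇒ W
n=14: moves to 12(W), 11(W), 8(W), 7(W); every one is W ⇒ L
n=15: can move to 9, which is L ⇒ W
n=16: can move to 14, which is L ⇒ W
n=17: can move to 14, which is L ⇒ W
n=18: moves to 16(W), 15(W), 12(W), 11(W); every one is W ⇒ L
n=19: moves to 17(W), 16(W), 13(W), 12(W); every one is W ⇒ L
n=20: can move to 18, which is L ⇒ W
n=21: can move to 19, which is L ⇒ W
n=22: can move to 19, which is L ⇒ W
n=23: moves to 21(W), 20(W), 17(W), 16(W); every one is W ⇒ L
n=24: can move to 18, which is L ⇒ W
n=25: can move to 23, which is L ⇒ W
n=26: can move to 23, which is L ⇒ W
n=27: moves to 25(W), 24(W), 21(W), 20(W); every one is W ⇒ L
n=28: moves to 26(W), 25(W), 22(W), 21(W); every one is W ⇒ L
n=29: can move to 27, which is L ⇒ W
n=30: can move to 28, which is L ⇒ W
n=31: can move to 28, which is L ⇒ W
n=32: moves to 30(W), 29(W), 26(W), 25(W); every one is W ⇒ L
n=33: can move to 27, which is L ⇒ W
n=34: can move to 32, which is L ⇒ W
n=35: can move to 32, which is L ⇒ W
n=36: moves to 34(W), 33(W), 30(W), 29(W); every one is W ⇒ L
n=37: moves to 35(W), 34(W), 31(W), 30(W); every one is W ⇒ L
n=38: can move to 36, which is L ⇒ W
n=39: can move to 37, which is L ⇒ W
L entries with 0 ≤ n ≤ 39: n = 0, 1, 5, 9, 10, 14, 18, 19, 23, 27, 28, 32, 36, 37; that makes 14.

14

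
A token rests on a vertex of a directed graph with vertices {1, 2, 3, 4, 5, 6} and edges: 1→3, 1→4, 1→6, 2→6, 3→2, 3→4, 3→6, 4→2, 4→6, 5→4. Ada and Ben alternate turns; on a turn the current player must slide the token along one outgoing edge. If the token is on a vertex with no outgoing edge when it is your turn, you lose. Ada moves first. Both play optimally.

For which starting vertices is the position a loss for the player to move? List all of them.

5, 6

Work bottom-up. With no move the player to move loses. Otherwise the position is W if at least one move leads to an L position for the opponent, and L if every move leads to a W.
Every edge goes from a vertex to one that appears earlier in the order 6, 2, 4, 3, 5, 1, so processing vertices in that order labels each vertex after all of its successors.
6: no outgoing edge → L
2: reaches L-position 6 → W
4: reaches L-position 6 → W
3: reaches L-position 6 → W
5: only reaches 4(W), which is W → L
1: reaches L-position 6 → W
The losing starting vertices are exactly the entries labelled L in this table (2 of them).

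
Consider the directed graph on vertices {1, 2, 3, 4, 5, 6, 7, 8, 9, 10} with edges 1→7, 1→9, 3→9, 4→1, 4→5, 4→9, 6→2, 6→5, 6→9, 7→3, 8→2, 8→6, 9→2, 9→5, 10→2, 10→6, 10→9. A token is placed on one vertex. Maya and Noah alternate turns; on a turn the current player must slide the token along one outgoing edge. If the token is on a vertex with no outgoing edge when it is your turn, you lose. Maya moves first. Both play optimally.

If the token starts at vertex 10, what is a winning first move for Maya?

Use the standard recursion: the mover loses at a terminal position; elsewhere, the mover wins exactly when some move hands the opponent an L position.
Every edge goes from a vertex to one that appears earlier in the order 2, 5, 9, 3, 6, 7, 8, 1, 4, 10, so processing vertices in that order labels each vertex after all of its successors.
2: no outgoing edge → L
5: no outgoing edge → L
9: can move to 5, which is L ⇒ W
3: the only move is to 9(W), a W ⇒ L
6: can move to 5, which is L ⇒ W
7: can move to 3, which is L ⇒ W
8: can move to 2, which is L ⇒ W
1: moves to 7(W), 9(W); every one is W ⇒ L
4: can move to 1, which is L ⇒ W
10: can move to 2, which is L ⇒ W
From 10, the L positions reachable in one move are: 2.

Move to 2.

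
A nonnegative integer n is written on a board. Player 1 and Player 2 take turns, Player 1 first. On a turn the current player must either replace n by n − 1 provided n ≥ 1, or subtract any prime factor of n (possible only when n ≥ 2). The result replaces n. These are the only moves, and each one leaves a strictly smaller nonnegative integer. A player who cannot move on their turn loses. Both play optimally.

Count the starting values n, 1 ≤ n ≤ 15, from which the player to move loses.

3

Use the standard recursion: the mover loses at a terminal position; elsewhere, the mover wins exactly when some move hands the opponent an L position.
n=0: no move → L
n=1: reaches L-position 0 → W
n=2: reaches L-position 0 → W
n=3: reaches L-position 0 → W
n=4: only reaches 2(W), 3(W), all W → L
n=5: reaches L-position 0 → W
n=6: reaches L-position 4 → W
n=7: reaches L-position 0 → W
n=8: only reaches 6(W), 7(W), all W → L
n=9: reaches L-position 8 → W
n=10: reaches L-position 8 → W
n=11: reaches L-position 0 → W
n=12: only reaches 9(W), 10(W), 11(W), all W → L
n=13: reaches L-position 0 → W
n=14: reaches L-position 12 → W
n=15: reaches L-position 12 → W
L entries with 1 ≤ n ≤ 15 (n=0 is outside the asked range and is not counted): n = 4, 8, 12; that makes 3.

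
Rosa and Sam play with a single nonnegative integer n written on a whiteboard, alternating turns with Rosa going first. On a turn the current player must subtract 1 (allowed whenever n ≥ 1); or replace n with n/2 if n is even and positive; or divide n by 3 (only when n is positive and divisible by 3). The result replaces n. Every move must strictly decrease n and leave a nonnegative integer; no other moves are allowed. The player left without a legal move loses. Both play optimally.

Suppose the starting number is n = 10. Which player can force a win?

Positions with no move are L. A position that does have a move is losing for the player to move precisely when every available move leads to a winning position for the opponent. Fill in the labels:
n=0: no move → L
n=1: reaches L-position 0 → W
n=2: only reaches 1(W), which is W → L
n=3: reaches L-position 2 → W
n=4: reaches L-position 2 → W
n=5: only reaches 4(W), which is W → L
n=6: reaches L-position 2 → W
n=7: only reaches 6(W), which is W → L
n=8: reaches L-position 7 → W
n=9: only reaches 3(W), 8(W), all W → L
n=10: reaches L-position 5 → W
The starting position 10 is W: Rosa should move to 5, handing over an L position.

Rosa wins.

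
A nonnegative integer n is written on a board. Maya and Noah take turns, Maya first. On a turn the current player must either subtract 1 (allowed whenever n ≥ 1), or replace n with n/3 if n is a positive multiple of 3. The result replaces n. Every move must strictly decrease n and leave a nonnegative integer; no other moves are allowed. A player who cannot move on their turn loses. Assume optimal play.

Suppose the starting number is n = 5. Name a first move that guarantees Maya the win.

Move to 4.

Classify positions by backward induction: terminal positions (no move available) are L. From any other position, the mover wins iff some move reaches an L.
n=0: no move → L
n=1: can move to 0, which is L ⇒ W
n=2: the only move is to 1(W), a W ⇒ L
n=3: can move to 2, which is L ⇒ W
n=4: the only move is to 3(W), a W ⇒ L
n=5: can move to 4, which is L ⇒ W
From 5, the L positions reachable in one move are: 4.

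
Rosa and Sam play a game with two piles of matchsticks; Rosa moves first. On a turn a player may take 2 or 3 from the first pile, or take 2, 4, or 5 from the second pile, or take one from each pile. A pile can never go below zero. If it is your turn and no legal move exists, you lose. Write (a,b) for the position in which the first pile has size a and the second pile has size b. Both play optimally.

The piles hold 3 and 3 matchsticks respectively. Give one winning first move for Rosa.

Positions with no move are L. A position that does have a move is losing for the player to move precisely when every available move leads to a winning position for the opponent. Fill in the labels:
No move ever increases a pile, so every position that can arise here has a ≤ 3 and b ≤ 3; it is enough to label the cells with 0 ≤ a ≤ 3 and 0 ≤ b ≤ 3.
Every move lowers a or b (never raises either), so fill the grid row by row in increasing a, and left to right within a row: each cell's successors are then already labelled.
      b=0  b=1  b=2  b=3
a=0:    L    L    W    W
a=1:    L    W    W    L
a=2:    W    W    L    L
a=3:    W    W    L    W
Cells with no legal move (terminal, hence L): (0,0), (0,1), (1,0).
The remaining L cells, each justified by listing all of its moves:
(1,3): only reaches (1,1)(W), (0,2)(W), all W → L
(2,2): only reaches (0,2)(W), (2,0)(W), (1,1)(W), all W → L
(2,3): only reaches (0,3)(W), (2,1)(W), (1,2)(W), all W → L
(3,2): only reaches (1,2)(W), (0,2)(W), (3,0)(W), (2,1)(W), all W → L
Every other cell has at least one move into one of the L cells above, so it is W.
From (3,3), the L positions reachable in one move are: (1,3), (2,2). Any move reaching one of these is winning.

Move to (1,3).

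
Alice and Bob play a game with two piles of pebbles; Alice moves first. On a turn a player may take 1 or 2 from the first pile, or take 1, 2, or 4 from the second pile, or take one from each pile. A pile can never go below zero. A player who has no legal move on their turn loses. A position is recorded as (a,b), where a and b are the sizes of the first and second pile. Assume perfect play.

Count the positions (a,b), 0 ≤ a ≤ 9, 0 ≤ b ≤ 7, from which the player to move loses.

Label each position W (a win for the player to move) or L (a loss). A position with no legal move is L; any other position is W exactly when some move reaches an L, and L when every move reaches a W.
Every move lowers a or b (never raises either), so fill the grid row by row in increasing a, and left to right within a row: each cell's successors are then already labelled.
      b=0  b=1  b=2  b=3  b=4  b=5  b=6  b=7
a=0:    L    W    W    L    W    W    L    W
a=1:    W    W    L    W    W    L    W    W
a=2:    W    L    W    W    L    W    W    L
a=3:    L    W    W    L    W    W    L    W
a=4:    W    W    L    W    W    L    W    W
a=5:    W    L    W    W    L    W    W    L
a=6:    L    W    W    L    W    W    L    W
a=7:    W    W    L    W    W    L    W    W
a=8:    W    L    W    W    L    W    W    L
a=9:    L    W    W    L    W    W    L    W
Cells with no legal move (terminal, hence L): (0,0).
The remaining L cells, each justified by listing all of its moves:
(0,3): →(0,2)(W), (0,1)(W) — all W, so L
(0,6): →(0,5)(W), (0,4)(W), (0,2)(W) — all W, so L
(1,2): →(0,2)(W), (1,1)(W), (1,0)(W), (0,1)(W) — all W, so L
(1,5): →(0,5)(W), (1,4)(W), (1,3)(W), (1,1)(W), (0,4)(W) — all W, so L
(2,1): →(1,1)(W), (0,1)(W), (2,0)(W), (1,0)(W) — all W, so L
(2,4): →(1,4)(W), (0,4)(W), (2,3)(W), (2,2)(W), (2,0)(W), (1,3)(W) — all W, so L
(2,7): →(1,7)(W), (0,7)(W), (2,6)(W), (2,5)(W), (2,3)(W), (1,6)(W) — all W, so L
(3,0): →(2,0)(W), (1,0)(W) — all W, so L
(3,3): →(2,3)(W), (1,3)(W), (3,2)(W), (3,1)(W), (2,2)(W) — all W, so L
(3,6): →(2,6)(W), (1,6)(W), (3,5)(W), (3,4)(W), (3,2)(W), (2,5)(W) — all W, so L
(4,2): →(3,2)(W), (2,2)(W), (4,1)(W), (4,0)(W), (3,1)(W) — all W, so L
(4,5): →(3,5)(W), (2,5)(W), (4,4)(W), (4,3)(W), (4,1)(W), (3,4)(W) — all W, so L
(5,1): →(4,1)(W), (3,1)(W), (5,0)(W), (4,0)(W) — all W, so L
(5,4): →(4,4)(W), (3,4)(W), (5,3)(W), (5,2)(W), (5,0)(W), (4,3)(W) — all W, so L
(5,7): →(4,7)(W), (3,7)(W), (5,6)(W), (5,5)(W), (5,3)(W), (4,6)(W) — all W, so L
(6,0): →(5,0)(W), (4,0)(W) — all W, so L
(6,3): →(5,3)(W), (4,3)(W), (6,2)(W), (6,1)(W), (5,2)(W) — all W, so L
(6,6): →(5,6)(W), (4,6)(W), (6,5)(W), (6,4)(W), (6,2)(W), (5,5)(W) — all W, so L
(7,2): →(6,2)(W), (5,2)(W), (7,1)(W), (7,0)(W), (6,1)(W) — all W, so L
(7,5): →(6,5)(W), (5,5)(W), (7,4)(W), (7,3)(W), (7,1)(W), (6,4)(W) — all W, so L
(8,1): →(7,1)(W), (6,1)(W), (8,0)(W), (7,0)(W) — all W, so L
(8,4): →(7,4)(W), (6,4)(W), (8,3)(W), (8,2)(W), (8,0)(W), (7,3)(W) — all W, so L
(8,7): →(7,7)(W), (6,7)(W), (8,6)(W), (8,5)(W), (8,3)(W), (7,6)(W) — all W, so L
(9,0): →(8,0)(W), (7,0)(W) — all W, so L
(9,3): →(8,3)(W), (7,3)(W), (9,2)(W), (9,1)(W), (8,2)(W) — all W, so L
(9,6): →(8,6)(W), (7,6)(W), (9,5)(W), (9,4)(W), (9,2)(W), (8,5)(W) — all W, so L
Every other cell has at least one move into one of the L cells above, so it is W.
L cells per row: a=0: 3, a=1: 2, a=2: 3, a=3: 3, a=4: 2, a=5: 3, a=6: 3, a=7: 2, a=8: 3, a=9: 3; total 27.

27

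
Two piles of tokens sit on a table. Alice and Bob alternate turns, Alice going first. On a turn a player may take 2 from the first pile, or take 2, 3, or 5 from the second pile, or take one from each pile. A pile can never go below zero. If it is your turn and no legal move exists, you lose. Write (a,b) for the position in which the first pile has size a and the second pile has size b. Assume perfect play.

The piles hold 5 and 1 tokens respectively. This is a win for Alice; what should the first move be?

Move to (3,1).

Use the standard recursion: the mover loses at a terminal position; elsewhere, the mover wins exactly when some move hands the opponent an L position.
No move ever increases a pile, so every position that can arise here has a ≤ 5 and b ≤ 1; it is enough to label the cells with 0 ≤ a ≤ 5 and 0 ≤ b ≤ 1.
Every move lowers a or b (never raises either), so fill the grid row by row in increasing a, and left to right within a row: each cell's successors are then already labelled.
      b=0  b=1
a=0:    L    L
a=1:    L    W
a=2:    W    W
a=3:    W    L
a=4:    L    L
a=5:    L    W
Cells with no legal move (terminal, hence L): (0,0), (0,1), (1,0).
The remaining L cells, each justified by listing all of its moves:
(3,1): →(1,1)(W), (2,0)(W) — all W, so L
(4,0): →(2,0)(W) only, which is W, so L
(4,1): →(2,1)(W), (3,0)(W) — all W, so L
(5,0): →(3,0)(W) only, which is W, so L
Every other cell has at least one move into one of the L cells above, so it is W.
From (5,1), the L positions reachable in one move are: (3,1), (4,0). Any move reaching one of these is winning.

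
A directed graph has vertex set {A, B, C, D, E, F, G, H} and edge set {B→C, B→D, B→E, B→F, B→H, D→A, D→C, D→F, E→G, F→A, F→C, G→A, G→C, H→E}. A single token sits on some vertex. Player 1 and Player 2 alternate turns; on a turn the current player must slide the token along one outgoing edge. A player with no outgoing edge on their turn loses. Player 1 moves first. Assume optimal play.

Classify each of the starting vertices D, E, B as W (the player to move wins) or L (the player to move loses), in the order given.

D: W, E: L, B: W

Label each position W (a win for the player to move) or L (a loss). A position with no legal move is L; any other position is W exactly when some move reaches an L, and L when every move reaches a W.
Every edge goes from a vertex to one that appears earlier in the order A, C, G, F, D, E, H, B, so processing vertices in that order labels each vertex after all of its successors.
A: no outgoing edge → L
C: no outgoing edge → L
G: reaches L-position C → W
F: reaches L-position C → W
D: reaches L-position C → W
E: only reaches G(W), which is W → L
H: reaches L-position E → W
B: reaches L-position E → W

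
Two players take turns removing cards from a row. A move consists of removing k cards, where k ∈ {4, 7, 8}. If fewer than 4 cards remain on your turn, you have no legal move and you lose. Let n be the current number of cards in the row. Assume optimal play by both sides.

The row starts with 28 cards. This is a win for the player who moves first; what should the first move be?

Remove 4, leaving 24.

Work bottom-up. With no move the player to move loses. Otherwise the position is W if at least one move leads to an L position for the opponent, and L if every move leads to a W.
n=0: no move → L
n=1: no move → L
n=2: no move → L
n=3: no move → L
n=4: W (go to 0, an L position)
n=5: W (go to 1, an L position)
n=6: W (go to 2, an L position)
n=7: W (go to 3, an L position)
n=8: W (go to 1, an L position)
n=9: W (go to 2, an L position)
n=10: W (go to 3, an L position)
n=11: W (go to 3, an L position)
n=12: L (options 8(W), 5(W), 4(W) are all W)
n=13: L (options 9(W), 6(W), 5(W) are all W)
n=14: L (options 10(W), 7(W), 6(W) are all W)
n=15: L (options 11(W), 8(W), 7(W) are all W)
n=16: W (go to 12, an L position)
n=17: W (go to 13, an L position)
n=18: W (go to 14, an L position)
n=19: W (go to 15, an L position)
n=20: W (go to 13, an L position)
n=21: W (go to 14, an L position)
n=22: W (go to 15, an L position)
n=23: W (go to 15, an L position)
n=24: L (options 20(W), 17(W), 16(W) are all W)
n=25: L (options 21(W), 18(W), 17(W) are all W)
n=26: L (options 22(W), 19(W), 18(W) are all W)
n=27: L (options 23(W), 20(W), 19(W) are all W)
n=28: W (go to 24, an L position)
From 28, the L positions reachable in one move are: 24.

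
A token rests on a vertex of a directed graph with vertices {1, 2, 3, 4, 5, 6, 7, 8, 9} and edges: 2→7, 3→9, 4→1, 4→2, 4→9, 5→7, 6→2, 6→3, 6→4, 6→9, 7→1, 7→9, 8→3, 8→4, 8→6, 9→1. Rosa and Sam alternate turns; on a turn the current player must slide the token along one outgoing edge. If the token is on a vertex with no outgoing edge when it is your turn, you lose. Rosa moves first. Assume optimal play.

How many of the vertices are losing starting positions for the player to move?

4

Work bottom-up. With no move the player to move loses. Otherwise the position is W if at least one move leads to an L position for the opponent, and L if every move leads to a W.
Every edge goes from a vertex to one that appears earlier in the order 1, 9, 7, 2, 4, 3, 6, 8, 5, so processing vertices in that order labels each vertex after all of its successors.
1: no outgoing edge → L
9: →1(L), so W
7: →1(L), so W
2: →7(W) only, which is W, so L
4: →2(L), so W
3: →9(W) only, which is W, so L
6: →3(L), so W
8: →3(L), so W
5: →7(W) only, which is W, so L
The L vertices are 1, 2, 3, 5; that is 4 in all.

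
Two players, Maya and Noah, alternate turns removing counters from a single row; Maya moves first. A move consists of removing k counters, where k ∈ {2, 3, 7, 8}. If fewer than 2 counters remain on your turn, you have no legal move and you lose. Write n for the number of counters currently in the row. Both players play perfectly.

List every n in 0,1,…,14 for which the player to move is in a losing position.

Positions with no move are L. A position that does have a move is losing for the player to move precisely when every available move leads to a winning position for the opponent. Fill in the labels:
n=0: no move → L
n=1: no move → L
n=2: W (go to 0, an L position)
n=3: W (go to 1, an L position)
n=4: W (go to 1, an L position)
n=5: L (options 3(W), 2(W) are all W)
n=6: L (options 4(W), 3(W) are all W)
n=7: W (go to 5, an L position)
n=8: W (go to 6, an L position)
n=9: W (go to 6, an L position)
n=10: L (options 8(W), 7(W), 3(W), 2(W) are all W)
n=11: L (options 9(W), 8(W), 4(W), 3(W) are all W)
n=12: W (go to 10, an L position)
n=13: W (go to 11, an L position)
n=14: W (go to 11, an L position)
The losing starting values of n are exactly the entries labelled L in this table (6 of them).

0, 1, 5, 6, 10, 11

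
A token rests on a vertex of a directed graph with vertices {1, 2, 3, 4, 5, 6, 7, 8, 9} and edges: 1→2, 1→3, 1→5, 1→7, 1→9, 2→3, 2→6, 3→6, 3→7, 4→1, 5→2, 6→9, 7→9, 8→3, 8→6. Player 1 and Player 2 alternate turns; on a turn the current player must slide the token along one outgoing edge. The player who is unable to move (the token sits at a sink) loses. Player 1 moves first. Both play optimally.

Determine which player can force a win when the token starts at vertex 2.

Player 1 wins.

Build the W/L table. Terminal = L. A non-terminal position is W if it has a move to some L; otherwise it is L.
Every edge goes from a vertex to one that appears earlier in the order 9, 6, 7, 3, 2, 5, 1, 4, 8, so processing vertices in that order labels each vertex after all of its successors.
9: no outgoing edge → L
6: can move to 9, which is L ⇒ W
7: can move to 9, which is L ⇒ W
3: moves to 7(W), 6(W); every one is W ⇒ L
2: can move to 3, which is L ⇒ W
5: the only move is to 2(W), a W ⇒ L
1: can move to 5, which is L ⇒ W
4: the only move is to 1(W), a W ⇒ L
8: can move to 3, which is L ⇒ W
The starting position 2 is W: Player 1 should move to 3, handing over an L position.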